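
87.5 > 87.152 True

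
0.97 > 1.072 False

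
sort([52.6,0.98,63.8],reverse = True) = [63.8,52.6,0.98]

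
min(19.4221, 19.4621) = 19.4221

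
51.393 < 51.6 True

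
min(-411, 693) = -411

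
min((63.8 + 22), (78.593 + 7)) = 85.593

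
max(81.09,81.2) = 81.2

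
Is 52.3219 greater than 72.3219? No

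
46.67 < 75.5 True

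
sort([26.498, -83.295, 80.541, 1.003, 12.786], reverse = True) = [80.541, 26.498, 12.786, 1.003, -83.295]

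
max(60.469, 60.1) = 60.469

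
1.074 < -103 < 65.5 False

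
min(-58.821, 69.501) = -58.821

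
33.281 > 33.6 False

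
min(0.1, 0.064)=0.064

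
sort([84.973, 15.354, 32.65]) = [15.354, 32.65, 84.973]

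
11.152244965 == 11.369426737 False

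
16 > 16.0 False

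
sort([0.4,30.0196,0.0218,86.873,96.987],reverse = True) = [96.987,86.873,30.0196,0.4,0.0218]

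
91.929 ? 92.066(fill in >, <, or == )<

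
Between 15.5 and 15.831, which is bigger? 15.831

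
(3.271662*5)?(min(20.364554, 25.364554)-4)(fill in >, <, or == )<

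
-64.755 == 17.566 False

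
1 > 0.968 True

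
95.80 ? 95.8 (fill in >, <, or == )==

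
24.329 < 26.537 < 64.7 True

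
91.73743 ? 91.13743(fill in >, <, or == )>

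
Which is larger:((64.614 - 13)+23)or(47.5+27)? ((64.614 - 13)+23)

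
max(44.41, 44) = 44.41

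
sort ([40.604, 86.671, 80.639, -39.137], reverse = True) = [86.671, 80.639, 40.604, -39.137]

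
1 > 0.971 True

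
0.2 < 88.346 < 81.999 False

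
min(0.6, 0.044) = 0.044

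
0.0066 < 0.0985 True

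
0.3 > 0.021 True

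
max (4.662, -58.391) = 4.662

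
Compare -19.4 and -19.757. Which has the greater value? -19.4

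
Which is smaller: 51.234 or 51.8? 51.234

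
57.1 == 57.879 False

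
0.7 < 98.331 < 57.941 False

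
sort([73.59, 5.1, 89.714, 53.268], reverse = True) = [89.714, 73.59, 53.268, 5.1]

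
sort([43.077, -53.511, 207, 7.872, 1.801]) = [-53.511, 1.801, 7.872, 43.077, 207]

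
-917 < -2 True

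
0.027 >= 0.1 False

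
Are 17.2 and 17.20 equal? Yes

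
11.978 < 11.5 False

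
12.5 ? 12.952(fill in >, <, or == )<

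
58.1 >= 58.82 False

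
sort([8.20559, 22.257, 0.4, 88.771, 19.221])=[0.4, 8.20559, 19.221, 22.257, 88.771]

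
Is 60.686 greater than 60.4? Yes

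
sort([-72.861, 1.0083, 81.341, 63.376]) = [-72.861, 1.0083, 63.376, 81.341]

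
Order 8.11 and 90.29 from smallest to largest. 8.11, 90.29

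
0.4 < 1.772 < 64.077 True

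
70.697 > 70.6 True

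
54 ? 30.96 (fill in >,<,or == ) >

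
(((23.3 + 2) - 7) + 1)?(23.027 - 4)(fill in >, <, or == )>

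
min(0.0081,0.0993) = 0.0081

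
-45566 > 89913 False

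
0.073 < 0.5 True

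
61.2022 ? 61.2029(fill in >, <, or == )<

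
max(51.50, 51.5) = 51.5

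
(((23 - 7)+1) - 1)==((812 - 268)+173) False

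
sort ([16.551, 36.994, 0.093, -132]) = [-132, 0.093, 16.551, 36.994]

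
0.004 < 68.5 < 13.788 False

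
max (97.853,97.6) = 97.853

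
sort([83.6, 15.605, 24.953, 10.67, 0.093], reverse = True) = [83.6, 24.953, 15.605, 10.67, 0.093]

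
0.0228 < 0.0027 False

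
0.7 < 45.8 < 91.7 True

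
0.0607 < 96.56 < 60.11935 False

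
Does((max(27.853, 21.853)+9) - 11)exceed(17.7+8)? Yes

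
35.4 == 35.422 False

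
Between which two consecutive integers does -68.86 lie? -69 and -68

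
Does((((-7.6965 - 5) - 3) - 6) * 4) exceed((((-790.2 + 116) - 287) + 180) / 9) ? Yes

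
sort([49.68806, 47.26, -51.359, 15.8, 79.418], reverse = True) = [79.418, 49.68806, 47.26, 15.8, -51.359]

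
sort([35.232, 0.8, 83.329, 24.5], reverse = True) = [83.329, 35.232, 24.5, 0.8]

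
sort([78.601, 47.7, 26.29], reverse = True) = [78.601, 47.7, 26.29]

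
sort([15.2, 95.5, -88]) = [-88, 15.2, 95.5]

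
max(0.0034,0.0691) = 0.0691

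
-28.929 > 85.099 False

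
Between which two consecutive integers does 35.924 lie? 35 and 36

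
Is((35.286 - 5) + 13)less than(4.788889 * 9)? No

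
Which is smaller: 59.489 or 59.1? 59.1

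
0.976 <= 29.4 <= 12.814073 False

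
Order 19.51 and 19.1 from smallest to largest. 19.1,19.51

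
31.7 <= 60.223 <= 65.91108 True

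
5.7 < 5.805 True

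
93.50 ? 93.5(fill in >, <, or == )==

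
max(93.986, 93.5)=93.986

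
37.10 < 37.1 False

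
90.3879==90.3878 False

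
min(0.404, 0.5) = 0.404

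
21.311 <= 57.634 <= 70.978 True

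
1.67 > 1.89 False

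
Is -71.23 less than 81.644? Yes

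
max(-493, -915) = -493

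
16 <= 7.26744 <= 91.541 False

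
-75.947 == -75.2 False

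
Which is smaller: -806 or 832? -806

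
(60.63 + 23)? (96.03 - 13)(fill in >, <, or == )>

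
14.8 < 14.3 False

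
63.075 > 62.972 True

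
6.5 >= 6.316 True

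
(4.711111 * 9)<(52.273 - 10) False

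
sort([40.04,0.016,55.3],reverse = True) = [55.3,40.04,0.016]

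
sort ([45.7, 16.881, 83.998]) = [16.881, 45.7, 83.998]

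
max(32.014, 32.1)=32.1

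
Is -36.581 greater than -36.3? No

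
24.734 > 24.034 True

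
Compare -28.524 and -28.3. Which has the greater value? -28.3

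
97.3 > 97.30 False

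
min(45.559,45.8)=45.559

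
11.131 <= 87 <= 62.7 False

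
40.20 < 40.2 False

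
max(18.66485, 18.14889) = 18.66485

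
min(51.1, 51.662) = 51.1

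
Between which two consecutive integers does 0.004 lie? 0 and 1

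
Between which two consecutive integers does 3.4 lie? 3 and 4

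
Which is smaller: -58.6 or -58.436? -58.6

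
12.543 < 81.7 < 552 True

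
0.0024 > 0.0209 False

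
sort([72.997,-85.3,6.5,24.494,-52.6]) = [-85.3,-52.6,6.5,24.494,72.997]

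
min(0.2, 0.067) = 0.067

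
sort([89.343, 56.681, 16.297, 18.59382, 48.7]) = [16.297, 18.59382, 48.7, 56.681, 89.343]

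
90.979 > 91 False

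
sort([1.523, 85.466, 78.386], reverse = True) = [85.466, 78.386, 1.523]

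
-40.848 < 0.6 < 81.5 True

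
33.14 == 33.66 False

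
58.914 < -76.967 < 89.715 False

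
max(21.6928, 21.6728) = 21.6928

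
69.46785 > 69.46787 False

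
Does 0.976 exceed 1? No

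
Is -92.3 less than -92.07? Yes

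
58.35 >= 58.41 False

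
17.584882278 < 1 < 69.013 False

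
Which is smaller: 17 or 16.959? 16.959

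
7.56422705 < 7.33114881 False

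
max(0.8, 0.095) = 0.8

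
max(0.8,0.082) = 0.8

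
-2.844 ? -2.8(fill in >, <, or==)<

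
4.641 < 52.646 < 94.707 True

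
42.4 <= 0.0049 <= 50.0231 False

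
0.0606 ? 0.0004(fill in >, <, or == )>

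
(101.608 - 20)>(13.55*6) True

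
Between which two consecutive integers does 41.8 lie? 41 and 42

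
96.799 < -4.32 False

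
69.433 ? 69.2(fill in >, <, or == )>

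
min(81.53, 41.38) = 41.38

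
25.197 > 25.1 True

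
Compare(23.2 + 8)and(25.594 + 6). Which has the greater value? (25.594 + 6)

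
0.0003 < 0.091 True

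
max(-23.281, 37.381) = 37.381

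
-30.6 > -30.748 True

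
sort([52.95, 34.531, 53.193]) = [34.531, 52.95, 53.193]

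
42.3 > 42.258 True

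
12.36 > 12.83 False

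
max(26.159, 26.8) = 26.8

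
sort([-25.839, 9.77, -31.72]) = [-31.72, -25.839, 9.77]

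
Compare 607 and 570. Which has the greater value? 607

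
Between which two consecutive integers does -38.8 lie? -39 and -38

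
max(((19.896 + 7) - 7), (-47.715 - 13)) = 19.896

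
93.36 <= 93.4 True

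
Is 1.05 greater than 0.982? Yes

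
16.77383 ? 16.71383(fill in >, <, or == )>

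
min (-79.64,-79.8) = -79.8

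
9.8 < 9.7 False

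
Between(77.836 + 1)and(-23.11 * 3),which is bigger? (77.836 + 1)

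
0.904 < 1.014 True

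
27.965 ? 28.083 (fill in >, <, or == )<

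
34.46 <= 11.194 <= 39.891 False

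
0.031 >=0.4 False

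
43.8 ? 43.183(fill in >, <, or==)>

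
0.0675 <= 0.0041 False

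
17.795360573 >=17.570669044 True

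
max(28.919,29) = 29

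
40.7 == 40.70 True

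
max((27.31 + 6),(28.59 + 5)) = 33.59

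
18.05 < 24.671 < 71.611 True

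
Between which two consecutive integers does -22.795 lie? -23 and -22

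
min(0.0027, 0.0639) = 0.0027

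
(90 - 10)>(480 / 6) False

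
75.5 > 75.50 False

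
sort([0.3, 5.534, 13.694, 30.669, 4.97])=[0.3, 4.97, 5.534, 13.694, 30.669]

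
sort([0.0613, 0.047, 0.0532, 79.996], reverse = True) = [79.996, 0.0613, 0.0532, 0.047]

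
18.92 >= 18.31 True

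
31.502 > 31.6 False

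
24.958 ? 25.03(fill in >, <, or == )<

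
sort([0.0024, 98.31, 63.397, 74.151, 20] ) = [0.0024, 20, 63.397, 74.151, 98.31]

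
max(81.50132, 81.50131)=81.50132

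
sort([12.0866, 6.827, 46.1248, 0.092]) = [0.092, 6.827, 12.0866, 46.1248]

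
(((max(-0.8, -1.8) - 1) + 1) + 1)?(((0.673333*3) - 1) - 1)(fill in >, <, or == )>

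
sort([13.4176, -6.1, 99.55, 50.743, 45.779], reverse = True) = [99.55, 50.743, 45.779, 13.4176, -6.1]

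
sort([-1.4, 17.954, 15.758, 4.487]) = [-1.4, 4.487, 15.758, 17.954]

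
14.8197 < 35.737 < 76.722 True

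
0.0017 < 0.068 True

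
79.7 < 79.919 True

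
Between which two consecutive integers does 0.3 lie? 0 and 1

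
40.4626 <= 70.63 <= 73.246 True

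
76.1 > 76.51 False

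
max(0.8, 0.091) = 0.8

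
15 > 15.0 False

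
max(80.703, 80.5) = 80.703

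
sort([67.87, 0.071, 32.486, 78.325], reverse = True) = [78.325, 67.87, 32.486, 0.071]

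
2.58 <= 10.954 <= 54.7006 True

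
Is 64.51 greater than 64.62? No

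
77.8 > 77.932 False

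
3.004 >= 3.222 False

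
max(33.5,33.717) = 33.717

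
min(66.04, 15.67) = 15.67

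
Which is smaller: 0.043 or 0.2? 0.043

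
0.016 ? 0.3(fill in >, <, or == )<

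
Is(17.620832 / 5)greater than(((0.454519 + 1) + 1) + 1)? Yes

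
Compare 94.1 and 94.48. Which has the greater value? 94.48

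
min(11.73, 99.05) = 11.73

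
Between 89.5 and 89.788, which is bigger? 89.788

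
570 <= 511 False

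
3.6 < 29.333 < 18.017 False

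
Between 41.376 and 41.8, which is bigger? 41.8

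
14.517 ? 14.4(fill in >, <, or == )>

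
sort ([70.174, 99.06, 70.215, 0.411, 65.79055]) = [0.411, 65.79055, 70.174, 70.215, 99.06]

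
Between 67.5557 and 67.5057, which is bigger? 67.5557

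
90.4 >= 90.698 False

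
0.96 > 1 False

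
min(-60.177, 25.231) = -60.177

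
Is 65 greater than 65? No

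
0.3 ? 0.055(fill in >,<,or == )>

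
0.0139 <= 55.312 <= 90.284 True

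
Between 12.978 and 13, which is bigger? 13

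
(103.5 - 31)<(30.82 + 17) False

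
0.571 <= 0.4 False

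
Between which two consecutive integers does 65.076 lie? 65 and 66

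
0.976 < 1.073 True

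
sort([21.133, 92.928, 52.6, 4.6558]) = [4.6558, 21.133, 52.6, 92.928]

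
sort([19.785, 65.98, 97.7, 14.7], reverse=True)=[97.7, 65.98, 19.785, 14.7]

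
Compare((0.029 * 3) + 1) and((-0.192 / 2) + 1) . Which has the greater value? ((0.029 * 3) + 1)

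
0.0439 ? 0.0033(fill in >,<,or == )>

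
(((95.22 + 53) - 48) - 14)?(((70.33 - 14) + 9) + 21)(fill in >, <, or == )<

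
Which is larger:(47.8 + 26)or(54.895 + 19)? (54.895 + 19)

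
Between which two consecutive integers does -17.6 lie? -18 and -17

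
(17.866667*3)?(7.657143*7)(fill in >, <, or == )==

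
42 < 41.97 False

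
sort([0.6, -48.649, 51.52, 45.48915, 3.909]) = [-48.649, 0.6, 3.909, 45.48915, 51.52]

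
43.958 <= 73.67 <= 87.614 True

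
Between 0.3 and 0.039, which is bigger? 0.3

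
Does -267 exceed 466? No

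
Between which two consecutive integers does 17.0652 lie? 17 and 18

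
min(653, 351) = 351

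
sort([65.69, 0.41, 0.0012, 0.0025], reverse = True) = [65.69, 0.41, 0.0025, 0.0012]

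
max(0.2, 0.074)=0.2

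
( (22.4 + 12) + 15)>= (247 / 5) True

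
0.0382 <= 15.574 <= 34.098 True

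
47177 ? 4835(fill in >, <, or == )>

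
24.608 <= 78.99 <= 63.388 False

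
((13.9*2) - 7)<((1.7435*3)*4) True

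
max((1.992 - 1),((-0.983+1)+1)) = 1.017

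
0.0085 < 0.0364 True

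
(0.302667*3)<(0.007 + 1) True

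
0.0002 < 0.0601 True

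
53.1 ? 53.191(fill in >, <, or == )<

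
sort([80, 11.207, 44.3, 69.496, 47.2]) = [11.207, 44.3, 47.2, 69.496, 80]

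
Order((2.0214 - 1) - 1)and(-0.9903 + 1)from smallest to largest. (-0.9903 + 1), ((2.0214 - 1) - 1)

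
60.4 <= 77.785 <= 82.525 True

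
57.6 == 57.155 False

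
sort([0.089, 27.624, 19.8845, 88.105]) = [0.089, 19.8845, 27.624, 88.105]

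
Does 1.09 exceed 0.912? Yes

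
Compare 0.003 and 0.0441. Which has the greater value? 0.0441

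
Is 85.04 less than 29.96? No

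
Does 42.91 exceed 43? No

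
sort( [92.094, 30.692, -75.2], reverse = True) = [92.094, 30.692, -75.2]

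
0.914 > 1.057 False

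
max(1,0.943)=1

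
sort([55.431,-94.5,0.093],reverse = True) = [55.431,0.093,-94.5]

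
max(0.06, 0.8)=0.8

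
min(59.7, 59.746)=59.7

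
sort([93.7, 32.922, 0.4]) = [0.4, 32.922, 93.7]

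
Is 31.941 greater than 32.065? No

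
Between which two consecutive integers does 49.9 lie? 49 and 50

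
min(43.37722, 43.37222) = 43.37222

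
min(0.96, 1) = 0.96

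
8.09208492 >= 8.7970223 False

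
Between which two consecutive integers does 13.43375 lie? 13 and 14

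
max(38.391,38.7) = 38.7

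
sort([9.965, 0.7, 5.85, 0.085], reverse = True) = [9.965, 5.85, 0.7, 0.085]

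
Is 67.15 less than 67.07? No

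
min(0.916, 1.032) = 0.916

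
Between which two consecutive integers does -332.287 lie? -333 and -332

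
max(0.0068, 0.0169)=0.0169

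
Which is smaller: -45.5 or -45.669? -45.669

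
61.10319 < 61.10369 True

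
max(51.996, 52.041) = 52.041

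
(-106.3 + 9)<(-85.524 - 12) False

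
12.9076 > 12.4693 True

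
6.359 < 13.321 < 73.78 True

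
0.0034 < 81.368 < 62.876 False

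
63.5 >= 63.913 False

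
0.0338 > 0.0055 True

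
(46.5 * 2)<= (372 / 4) True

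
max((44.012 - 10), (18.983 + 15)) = 34.012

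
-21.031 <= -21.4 False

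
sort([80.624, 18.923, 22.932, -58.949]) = [-58.949, 18.923, 22.932, 80.624]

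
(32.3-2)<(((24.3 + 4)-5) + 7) False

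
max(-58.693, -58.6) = -58.6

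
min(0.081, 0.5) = 0.081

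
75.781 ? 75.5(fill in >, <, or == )>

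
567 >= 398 True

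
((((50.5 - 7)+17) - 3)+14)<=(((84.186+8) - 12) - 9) False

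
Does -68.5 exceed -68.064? No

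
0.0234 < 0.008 False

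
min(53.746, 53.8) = 53.746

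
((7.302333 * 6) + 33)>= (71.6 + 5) True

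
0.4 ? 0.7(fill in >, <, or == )<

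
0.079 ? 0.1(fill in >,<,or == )<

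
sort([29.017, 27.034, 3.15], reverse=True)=[29.017, 27.034, 3.15]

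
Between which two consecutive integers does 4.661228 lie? 4 and 5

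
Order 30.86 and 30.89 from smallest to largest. 30.86, 30.89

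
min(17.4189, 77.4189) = 17.4189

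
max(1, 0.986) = 1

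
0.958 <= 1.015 True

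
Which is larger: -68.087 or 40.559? 40.559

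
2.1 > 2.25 False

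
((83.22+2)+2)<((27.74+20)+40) True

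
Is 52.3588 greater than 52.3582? Yes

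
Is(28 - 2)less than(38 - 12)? No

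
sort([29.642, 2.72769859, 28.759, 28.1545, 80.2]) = [2.72769859, 28.1545, 28.759, 29.642, 80.2]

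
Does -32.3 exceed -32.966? Yes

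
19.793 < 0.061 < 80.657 False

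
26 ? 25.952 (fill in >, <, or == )>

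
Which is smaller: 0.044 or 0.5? 0.044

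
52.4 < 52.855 True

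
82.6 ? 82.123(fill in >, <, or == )>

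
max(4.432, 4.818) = 4.818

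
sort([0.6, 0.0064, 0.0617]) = [0.0064, 0.0617, 0.6]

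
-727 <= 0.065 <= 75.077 True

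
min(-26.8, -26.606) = -26.8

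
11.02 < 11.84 True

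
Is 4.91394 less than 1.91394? No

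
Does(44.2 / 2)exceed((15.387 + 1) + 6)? No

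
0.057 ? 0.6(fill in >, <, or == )<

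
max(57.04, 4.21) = 57.04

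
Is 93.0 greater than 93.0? No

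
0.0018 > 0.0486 False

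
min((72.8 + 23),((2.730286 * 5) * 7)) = 95.56001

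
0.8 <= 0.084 False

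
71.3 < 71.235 False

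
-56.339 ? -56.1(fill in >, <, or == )<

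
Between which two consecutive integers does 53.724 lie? 53 and 54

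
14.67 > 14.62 True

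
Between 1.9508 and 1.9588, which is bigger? 1.9588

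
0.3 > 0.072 True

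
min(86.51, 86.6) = 86.51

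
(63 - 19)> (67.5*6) False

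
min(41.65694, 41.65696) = 41.65694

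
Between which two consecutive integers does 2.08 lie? 2 and 3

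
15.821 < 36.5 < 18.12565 False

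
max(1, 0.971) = 1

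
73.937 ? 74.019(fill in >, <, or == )<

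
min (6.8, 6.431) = 6.431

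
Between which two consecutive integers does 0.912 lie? 0 and 1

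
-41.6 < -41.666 False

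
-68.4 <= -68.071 True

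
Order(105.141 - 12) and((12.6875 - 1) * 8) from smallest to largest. (105.141 - 12), ((12.6875 - 1) * 8)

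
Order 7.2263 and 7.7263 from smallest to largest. 7.2263, 7.7263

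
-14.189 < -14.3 False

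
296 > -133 True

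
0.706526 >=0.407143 True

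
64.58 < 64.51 False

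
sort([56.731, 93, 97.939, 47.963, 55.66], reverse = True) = [97.939, 93, 56.731, 55.66, 47.963]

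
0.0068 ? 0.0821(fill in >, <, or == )<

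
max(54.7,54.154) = 54.7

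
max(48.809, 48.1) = 48.809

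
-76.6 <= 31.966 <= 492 True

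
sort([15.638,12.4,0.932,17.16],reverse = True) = [17.16,15.638,12.4,0.932]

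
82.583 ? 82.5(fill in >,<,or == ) >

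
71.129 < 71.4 True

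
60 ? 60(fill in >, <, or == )==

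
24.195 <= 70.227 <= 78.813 True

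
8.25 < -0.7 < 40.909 False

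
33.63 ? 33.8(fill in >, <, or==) <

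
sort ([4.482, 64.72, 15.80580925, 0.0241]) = [0.0241, 4.482, 15.80580925, 64.72]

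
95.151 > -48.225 True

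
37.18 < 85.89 True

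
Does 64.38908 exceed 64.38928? No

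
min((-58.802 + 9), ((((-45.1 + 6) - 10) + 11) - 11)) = -49.802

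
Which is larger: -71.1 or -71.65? -71.1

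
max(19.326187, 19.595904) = 19.595904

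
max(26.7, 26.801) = 26.801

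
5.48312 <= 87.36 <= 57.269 False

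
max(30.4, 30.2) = 30.4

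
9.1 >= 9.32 False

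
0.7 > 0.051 True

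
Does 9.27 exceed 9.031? Yes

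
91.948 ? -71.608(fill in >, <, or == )>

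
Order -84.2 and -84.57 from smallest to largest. -84.57,-84.2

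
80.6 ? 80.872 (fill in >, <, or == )<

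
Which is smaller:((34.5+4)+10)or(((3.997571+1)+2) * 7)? ((34.5+4)+10)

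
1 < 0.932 False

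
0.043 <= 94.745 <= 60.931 False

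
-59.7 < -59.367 True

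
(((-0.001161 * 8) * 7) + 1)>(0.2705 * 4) False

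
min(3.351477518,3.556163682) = 3.351477518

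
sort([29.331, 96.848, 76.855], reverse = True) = [96.848, 76.855, 29.331]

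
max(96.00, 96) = 96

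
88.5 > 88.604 False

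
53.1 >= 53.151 False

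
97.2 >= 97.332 False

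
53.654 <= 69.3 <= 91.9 True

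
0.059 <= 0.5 True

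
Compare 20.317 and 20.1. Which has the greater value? 20.317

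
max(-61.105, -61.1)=-61.1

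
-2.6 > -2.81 True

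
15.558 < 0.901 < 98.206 False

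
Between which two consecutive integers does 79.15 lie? 79 and 80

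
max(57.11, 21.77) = 57.11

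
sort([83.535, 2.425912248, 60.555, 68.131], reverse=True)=[83.535, 68.131, 60.555, 2.425912248]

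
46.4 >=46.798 False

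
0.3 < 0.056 False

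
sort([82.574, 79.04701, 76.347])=[76.347, 79.04701, 82.574]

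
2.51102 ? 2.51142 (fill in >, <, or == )<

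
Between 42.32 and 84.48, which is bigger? 84.48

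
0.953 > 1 False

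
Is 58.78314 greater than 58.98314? No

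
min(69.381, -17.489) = -17.489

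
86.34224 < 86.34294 True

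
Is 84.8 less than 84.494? No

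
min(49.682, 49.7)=49.682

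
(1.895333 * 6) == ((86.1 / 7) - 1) False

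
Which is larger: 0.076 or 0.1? 0.1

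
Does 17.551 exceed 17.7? No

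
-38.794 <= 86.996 True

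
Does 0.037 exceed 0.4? No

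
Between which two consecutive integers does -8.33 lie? -9 and -8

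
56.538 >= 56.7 False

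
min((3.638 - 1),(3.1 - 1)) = 2.1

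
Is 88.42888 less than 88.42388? No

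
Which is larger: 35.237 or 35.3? 35.3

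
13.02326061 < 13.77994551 True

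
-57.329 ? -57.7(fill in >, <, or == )>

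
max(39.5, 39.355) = 39.5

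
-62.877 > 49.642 False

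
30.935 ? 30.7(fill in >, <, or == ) >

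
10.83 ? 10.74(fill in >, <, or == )>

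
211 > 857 False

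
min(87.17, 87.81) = 87.17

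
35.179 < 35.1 False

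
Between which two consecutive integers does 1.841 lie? 1 and 2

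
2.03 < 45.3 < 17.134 False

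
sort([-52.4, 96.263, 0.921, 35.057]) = [-52.4, 0.921, 35.057, 96.263]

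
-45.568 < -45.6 False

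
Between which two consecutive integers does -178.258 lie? -179 and -178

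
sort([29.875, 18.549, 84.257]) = [18.549, 29.875, 84.257]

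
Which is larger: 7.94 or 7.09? 7.94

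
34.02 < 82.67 True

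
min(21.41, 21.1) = 21.1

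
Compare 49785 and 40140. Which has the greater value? 49785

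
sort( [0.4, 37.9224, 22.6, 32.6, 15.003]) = [0.4, 15.003, 22.6, 32.6, 37.9224]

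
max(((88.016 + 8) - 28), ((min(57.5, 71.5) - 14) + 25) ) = 68.5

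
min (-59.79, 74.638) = -59.79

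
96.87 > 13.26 True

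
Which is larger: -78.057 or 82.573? 82.573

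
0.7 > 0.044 True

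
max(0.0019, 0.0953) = 0.0953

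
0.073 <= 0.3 True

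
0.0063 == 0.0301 False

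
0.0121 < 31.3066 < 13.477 False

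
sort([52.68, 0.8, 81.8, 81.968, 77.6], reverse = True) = [81.968, 81.8, 77.6, 52.68, 0.8]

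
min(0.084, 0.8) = 0.084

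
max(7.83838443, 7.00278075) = 7.83838443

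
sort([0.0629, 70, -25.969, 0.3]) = [-25.969, 0.0629, 0.3, 70]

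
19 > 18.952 True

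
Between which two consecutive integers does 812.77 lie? 812 and 813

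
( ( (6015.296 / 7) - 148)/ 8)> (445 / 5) False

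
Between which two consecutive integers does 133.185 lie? 133 and 134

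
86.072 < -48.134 False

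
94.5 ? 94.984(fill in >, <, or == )<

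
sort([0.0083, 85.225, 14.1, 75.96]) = [0.0083, 14.1, 75.96, 85.225]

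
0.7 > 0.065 True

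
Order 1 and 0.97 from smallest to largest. 0.97, 1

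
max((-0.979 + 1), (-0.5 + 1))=0.5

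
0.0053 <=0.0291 True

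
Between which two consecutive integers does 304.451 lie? 304 and 305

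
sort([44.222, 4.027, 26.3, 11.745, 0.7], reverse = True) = [44.222, 26.3, 11.745, 4.027, 0.7]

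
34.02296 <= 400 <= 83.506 False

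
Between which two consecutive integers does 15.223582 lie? 15 and 16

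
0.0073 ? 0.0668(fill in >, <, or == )<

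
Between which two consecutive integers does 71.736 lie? 71 and 72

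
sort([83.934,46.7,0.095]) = [0.095,46.7,83.934]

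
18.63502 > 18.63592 False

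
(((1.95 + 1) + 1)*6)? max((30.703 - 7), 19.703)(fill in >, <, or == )<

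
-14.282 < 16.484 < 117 True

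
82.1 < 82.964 True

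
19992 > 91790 False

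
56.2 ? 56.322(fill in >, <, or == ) <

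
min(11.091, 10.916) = 10.916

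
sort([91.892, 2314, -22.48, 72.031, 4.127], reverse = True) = [2314, 91.892, 72.031, 4.127, -22.48]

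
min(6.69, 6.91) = 6.69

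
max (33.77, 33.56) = 33.77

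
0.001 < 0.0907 True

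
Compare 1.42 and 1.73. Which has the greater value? 1.73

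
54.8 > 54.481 True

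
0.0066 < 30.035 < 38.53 True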